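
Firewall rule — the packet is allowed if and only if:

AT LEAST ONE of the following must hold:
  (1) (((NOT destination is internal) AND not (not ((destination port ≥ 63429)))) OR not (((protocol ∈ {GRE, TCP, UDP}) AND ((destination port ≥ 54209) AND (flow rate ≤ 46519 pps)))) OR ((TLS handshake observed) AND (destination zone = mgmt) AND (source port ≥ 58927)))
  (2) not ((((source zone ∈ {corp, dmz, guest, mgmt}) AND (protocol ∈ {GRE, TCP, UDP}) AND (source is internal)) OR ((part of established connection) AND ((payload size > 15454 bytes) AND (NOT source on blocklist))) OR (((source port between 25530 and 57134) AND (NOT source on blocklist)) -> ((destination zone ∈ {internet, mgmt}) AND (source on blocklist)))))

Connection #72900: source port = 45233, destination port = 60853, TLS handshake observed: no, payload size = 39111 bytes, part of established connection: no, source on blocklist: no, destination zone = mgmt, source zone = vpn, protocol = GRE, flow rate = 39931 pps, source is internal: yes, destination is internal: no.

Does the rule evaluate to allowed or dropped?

Allowed

Atomic conditions:
  NOT destination is internal: no → true
  destination port ≥ 63429: 60853 ≥ 63429 is false
  protocol ∈ {GRE, TCP, UDP}: GRE is in the set → true
  destination port ≥ 54209: 60853 ≥ 54209 is true
  flow rate ≤ 46519 pps: 39931 ≤ 46519 is true
  TLS handshake observed: no → false
  destination zone = mgmt: mgmt == mgmt is true
  source port ≥ 58927: 45233 ≥ 58927 is false
  source zone ∈ {corp, dmz, guest, mgmt}: vpn is not in the set → false
  source is internal: yes → true
  part of established connection: no → false
  payload size > 15454 bytes: 39111 > 15454 is true
  NOT source on blocklist: no → true
  source port between 25530 and 57134: 45233 in [25530, 57134] is true
  destination zone ∈ {internet, mgmt}: mgmt is in the set → true
  source on blocklist: no → false
Combine:
[1.1.2.1] NOT false = true
[1.1.2] NOT true = false
[1.1] true AND false = false
[1.2.1.2] true AND true = true
[1.2.1] true AND true = true
[1.2] NOT true = false
[1.3] false AND true AND false = false
[1] false OR false OR false = false
[2.1.1] false AND true AND true = false
[2.1.2.2] true AND true = true
[2.1.2] false AND true = false
[2.1.3.1] true AND true = true
[2.1.3.2] true AND false = false
[2.1.3] true → false = false
[2.1] false OR false OR false = false
[2] NOT false = true
[root] false OR true = true
Overall: true → allowed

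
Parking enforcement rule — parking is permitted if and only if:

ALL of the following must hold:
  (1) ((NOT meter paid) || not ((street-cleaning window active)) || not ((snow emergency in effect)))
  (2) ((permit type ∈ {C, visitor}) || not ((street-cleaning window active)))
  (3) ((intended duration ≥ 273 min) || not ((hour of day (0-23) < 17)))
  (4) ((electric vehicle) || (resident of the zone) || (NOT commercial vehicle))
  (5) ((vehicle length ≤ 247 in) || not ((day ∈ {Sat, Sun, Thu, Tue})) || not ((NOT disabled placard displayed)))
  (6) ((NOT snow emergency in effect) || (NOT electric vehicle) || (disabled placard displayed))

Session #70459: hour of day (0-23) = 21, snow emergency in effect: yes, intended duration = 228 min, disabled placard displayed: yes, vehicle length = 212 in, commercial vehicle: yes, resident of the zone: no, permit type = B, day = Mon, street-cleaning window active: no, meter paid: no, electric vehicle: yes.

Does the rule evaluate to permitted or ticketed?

Permitted

Atomic conditions:
  NOT meter paid: no → true
  street-cleaning window active: no → false
  snow emergency in effect: yes → true
  permit type ∈ {C, visitor}: B is not in the set → false
  intended duration ≥ 273 min: 228 ≥ 273 is false
  hour of day (0-23) < 17: 21 < 17 is false
  electric vehicle: yes → true
  resident of the zone: no → false
  NOT commercial vehicle: yes → false
  vehicle length ≤ 247 in: 212 ≤ 247 is true
  day ∈ {Sat, Sun, Thu, Tue}: Mon is not in the set → false
  NOT disabled placard displayed: yes → false
  NOT snow emergency in effect: yes → false
  NOT electric vehicle: yes → false
  disabled placard displayed: yes → true
Combine:
[1.2] NOT false = true
[1.3] NOT true = false
[1] true OR true OR false = true
[2.2] NOT false = true
[2] false OR true = true
[3.2] NOT false = true
[3] false OR true = true
[4] true OR false OR false = true
[5.2] NOT false = true
[5.3] NOT false = true
[5] true OR true OR true = true
[6] false OR false OR true = true
[root] true AND true AND true AND true AND true AND true = true
Overall: true → permitted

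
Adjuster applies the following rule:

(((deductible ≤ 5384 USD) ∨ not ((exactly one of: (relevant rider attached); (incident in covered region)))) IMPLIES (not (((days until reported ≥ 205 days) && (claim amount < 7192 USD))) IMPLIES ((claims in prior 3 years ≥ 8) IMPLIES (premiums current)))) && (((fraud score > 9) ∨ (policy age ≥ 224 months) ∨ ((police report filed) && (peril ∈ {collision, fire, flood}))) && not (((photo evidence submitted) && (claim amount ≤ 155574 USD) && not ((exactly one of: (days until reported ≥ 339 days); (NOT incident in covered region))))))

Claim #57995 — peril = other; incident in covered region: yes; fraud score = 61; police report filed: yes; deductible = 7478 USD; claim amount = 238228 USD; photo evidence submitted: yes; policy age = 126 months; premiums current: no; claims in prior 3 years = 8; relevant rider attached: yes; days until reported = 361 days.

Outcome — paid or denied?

Atomic conditions:
  deductible ≤ 5384 USD: 7478 ≤ 5384 is false
  relevant rider attached: yes → true
  incident in covered region: yes → true
  days until reported ≥ 205 days: 361 ≥ 205 is true
  claim amount < 7192 USD: 238228 < 7192 is false
  claims in prior 3 years ≥ 8: 8 ≥ 8 is true
  premiums current: no → false
  fraud score > 9: 61 > 9 is true
  policy age ≥ 224 months: 126 ≥ 224 is false
  police report filed: yes → true
  peril ∈ {collision, fire, flood}: other is not in the set → false
  photo evidence submitted: yes → true
  claim amount ≤ 155574 USD: 238228 ≤ 155574 is false
  days until reported ≥ 339 days: 361 ≥ 339 is true
  NOT incident in covered region: yes → false
Combine:
[1.1.2.1] exactly-one(true, true) = false
[1.1.2] NOT false = true
[1.1] false OR true = true
[1.2.1.1] true AND false = false
[1.2.1] NOT false = true
[1.2.2] true → false = false
[1.2] true → false = false
[1] true → false = false
[2.1.3] true AND false = false
[2.1] true OR false OR false = true
[2.2.1.3.1] exactly-one(true, false) = true
[2.2.1.3] NOT true = false
[2.2.1] true AND false AND false = false
[2.2] NOT false = true
[2] true AND true = true
[root] false AND true = false
Overall: false → denied

Denied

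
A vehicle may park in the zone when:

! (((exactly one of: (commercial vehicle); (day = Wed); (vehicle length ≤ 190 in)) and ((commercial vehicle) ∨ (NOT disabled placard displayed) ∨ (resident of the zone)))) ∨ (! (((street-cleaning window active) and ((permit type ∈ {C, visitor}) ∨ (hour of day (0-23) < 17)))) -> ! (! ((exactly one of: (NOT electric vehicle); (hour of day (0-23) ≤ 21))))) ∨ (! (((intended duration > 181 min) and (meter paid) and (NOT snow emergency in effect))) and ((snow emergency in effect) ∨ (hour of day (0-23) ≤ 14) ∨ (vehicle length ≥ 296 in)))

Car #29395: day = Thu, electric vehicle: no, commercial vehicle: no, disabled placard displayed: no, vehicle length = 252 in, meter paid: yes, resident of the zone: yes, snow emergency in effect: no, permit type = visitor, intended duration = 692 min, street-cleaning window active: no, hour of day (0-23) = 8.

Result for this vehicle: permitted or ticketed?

Atomic conditions:
  commercial vehicle: no → false
  day = Wed: Thu == Wed is false
  vehicle length ≤ 190 in: 252 ≤ 190 is false
  NOT disabled placard displayed: no → true
  resident of the zone: yes → true
  street-cleaning window active: no → false
  permit type ∈ {C, visitor}: visitor is in the set → true
  hour of day (0-23) < 17: 8 < 17 is true
  NOT electric vehicle: no → true
  hour of day (0-23) ≤ 21: 8 ≤ 21 is true
  intended duration > 181 min: 692 > 181 is true
  meter paid: yes → true
  NOT snow emergency in effect: no → true
  snow emergency in effect: no → false
  hour of day (0-23) ≤ 14: 8 ≤ 14 is true
  vehicle length ≥ 296 in: 252 ≥ 296 is false
Combine:
[1.1.1] exactly-one(false, false, false) = false
[1.1.2] false OR true OR true = true
[1.1] false AND true = false
[1] NOT false = true
[2.1.1.2] true OR true = true
[2.1.1] false AND true = false
[2.1] NOT false = true
[2.2.1.1] exactly-one(true, true) = false
[2.2.1] NOT false = true
[2.2] NOT true = false
[2] true → false = false
[3.1.1] true AND true AND true = true
[3.1] NOT true = false
[3.2] false OR true OR false = true
[3] false AND true = false
[root] true OR false OR false = true
Overall: true → permitted

Permitted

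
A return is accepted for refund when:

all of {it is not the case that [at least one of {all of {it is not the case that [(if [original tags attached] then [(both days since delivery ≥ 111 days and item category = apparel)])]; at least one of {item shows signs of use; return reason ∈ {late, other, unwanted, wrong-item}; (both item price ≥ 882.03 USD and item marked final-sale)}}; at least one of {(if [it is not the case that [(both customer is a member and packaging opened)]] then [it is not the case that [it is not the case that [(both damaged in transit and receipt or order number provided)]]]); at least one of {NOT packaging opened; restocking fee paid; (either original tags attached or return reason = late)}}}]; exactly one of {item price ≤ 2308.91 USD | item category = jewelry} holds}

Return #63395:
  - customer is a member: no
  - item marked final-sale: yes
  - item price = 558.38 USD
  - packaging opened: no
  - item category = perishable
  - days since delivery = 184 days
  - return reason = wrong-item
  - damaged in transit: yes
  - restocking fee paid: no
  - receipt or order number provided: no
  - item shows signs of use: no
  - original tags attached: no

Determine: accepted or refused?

Atomic conditions:
  original tags attached: no → false
  days since delivery ≥ 111 days: 184 ≥ 111 is true
  item category = apparel: perishable == apparel is false
  item shows signs of use: no → false
  return reason ∈ {late, other, unwanted, wrong-item}: wrong-item is in the set → true
  item price ≥ 882.03 USD: 558.38 ≥ 882.03 is false
  item marked final-sale: yes → true
  customer is a member: no → false
  packaging opened: no → false
  damaged in transit: yes → true
  receipt or order number provided: no → false
  NOT packaging opened: no → true
  restocking fee paid: no → false
  return reason = late: wrong-item == late is false
  item price ≤ 2308.91 USD: 558.38 ≤ 2308.91 is true
  item category = jewelry: perishable == jewelry is false
Combine:
[1.1.1.1.1.2] true AND false = false
[1.1.1.1.1] false → false (antecedent false ⇒ implication holds) = true
[1.1.1.1] NOT true = false
[1.1.1.2.3] false AND true = false
[1.1.1.2] false OR true OR false = true
[1.1.1] false AND true = false
[1.1.2.1.1.1] false AND false = false
[1.1.2.1.1] NOT false = true
[1.1.2.1.2.1.1] true AND false = false
[1.1.2.1.2.1] NOT false = true
[1.1.2.1.2] NOT true = false
[1.1.2.1] true → false = false
[1.1.2.2.3] false OR false = false
[1.1.2.2] true OR false OR false = true
[1.1.2] false OR true = true
[1.1] false OR true = true
[1] NOT true = false
[2] exactly-one(true, false) = true
[root] false AND true = false
Overall: false → refused

Refused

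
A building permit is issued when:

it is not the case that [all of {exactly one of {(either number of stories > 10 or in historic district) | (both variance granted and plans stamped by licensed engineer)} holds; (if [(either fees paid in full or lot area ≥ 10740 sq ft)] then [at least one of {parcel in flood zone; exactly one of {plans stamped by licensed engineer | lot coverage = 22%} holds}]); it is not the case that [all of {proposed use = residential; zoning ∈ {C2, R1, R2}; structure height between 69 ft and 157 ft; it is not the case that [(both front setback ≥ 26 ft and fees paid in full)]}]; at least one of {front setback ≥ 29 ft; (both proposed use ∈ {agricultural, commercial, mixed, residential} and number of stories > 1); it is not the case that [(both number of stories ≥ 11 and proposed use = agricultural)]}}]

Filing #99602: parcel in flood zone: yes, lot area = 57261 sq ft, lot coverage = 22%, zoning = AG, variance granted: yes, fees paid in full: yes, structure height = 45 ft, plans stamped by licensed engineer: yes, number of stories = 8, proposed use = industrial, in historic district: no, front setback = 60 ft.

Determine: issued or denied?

Atomic conditions:
  number of stories > 10: 8 > 10 is false
  in historic district: no → false
  variance granted: yes → true
  plans stamped by licensed engineer: yes → true
  fees paid in full: yes → true
  lot area ≥ 10740 sq ft: 57261 ≥ 10740 is true
  parcel in flood zone: yes → true
  lot coverage = 22%: 22 == 22 is true
  proposed use = residential: industrial == residential is false
  zoning ∈ {C2, R1, R2}: AG is not in the set → false
  structure height between 69 ft and 157 ft: 45 in [69, 157] is false
  front setback ≥ 26 ft: 60 ≥ 26 is true
  front setback ≥ 29 ft: 60 ≥ 29 is true
  proposed use ∈ {agricultural, commercial, mixed, residential}: industrial is not in the set → false
  number of stories > 1: 8 > 1 is true
  number of stories ≥ 11: 8 ≥ 11 is false
  proposed use = agricultural: industrial == agricultural is false
Combine:
[1.1.1] false OR false = false
[1.1.2] true AND true = true
[1.1] exactly-one(false, true) = true
[1.2.1] true OR true = true
[1.2.2.2] exactly-one(true, true) = false
[1.2.2] true OR false = true
[1.2] true → true = true
[1.3.1.4.1] true AND true = true
[1.3.1.4] NOT true = false
[1.3.1] false AND false AND false AND false = false
[1.3] NOT false = true
[1.4.2] false AND true = false
[1.4.3.1] false AND false = false
[1.4.3] NOT false = true
[1.4] true OR false OR true = true
[1] true AND true AND true AND true = true
[root] NOT true = false
Overall: false → denied

Denied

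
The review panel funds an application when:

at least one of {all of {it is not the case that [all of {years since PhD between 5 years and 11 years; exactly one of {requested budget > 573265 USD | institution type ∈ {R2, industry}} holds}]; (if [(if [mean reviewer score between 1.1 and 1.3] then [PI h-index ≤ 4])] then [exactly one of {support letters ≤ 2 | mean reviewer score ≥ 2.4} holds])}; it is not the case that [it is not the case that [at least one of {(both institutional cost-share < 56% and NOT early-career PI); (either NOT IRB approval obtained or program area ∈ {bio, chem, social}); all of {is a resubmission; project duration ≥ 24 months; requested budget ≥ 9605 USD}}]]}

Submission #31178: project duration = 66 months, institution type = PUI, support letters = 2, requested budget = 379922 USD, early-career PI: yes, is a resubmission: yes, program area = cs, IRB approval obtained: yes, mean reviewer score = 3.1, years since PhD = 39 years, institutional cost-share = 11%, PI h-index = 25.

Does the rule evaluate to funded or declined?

Atomic conditions:
  years since PhD between 5 years and 11 years: 39 in [5, 11] is false
  requested budget > 573265 USD: 379922 > 573265 is false
  institution type ∈ {R2, industry}: PUI is not in the set → false
  mean reviewer score between 1.1 and 1.3: 3.1 in [1.1, 1.3] is false
  PI h-index ≤ 4: 25 ≤ 4 is false
  support letters ≤ 2: 2 ≤ 2 is true
  mean reviewer score ≥ 2.4: 3.1 ≥ 2.4 is true
  institutional cost-share < 56%: 11 < 56 is true
  NOT early-career PI: yes → false
  NOT IRB approval obtained: yes → false
  program area ∈ {bio, chem, social}: cs is not in the set → false
  is a resubmission: yes → true
  project duration ≥ 24 months: 66 ≥ 24 is true
  requested budget ≥ 9605 USD: 379922 ≥ 9605 is true
Combine:
[1.1.1.2] exactly-one(false, false) = false
[1.1.1] false AND false = false
[1.1] NOT false = true
[1.2.1] false → false (antecedent false ⇒ implication holds) = true
[1.2.2] exactly-one(true, true) = false
[1.2] true → false = false
[1] true AND false = false
[2.1.1.1] true AND false = false
[2.1.1.2] false OR false = false
[2.1.1.3] true AND true AND true = true
[2.1.1] false OR false OR true = true
[2.1] NOT true = false
[2] NOT false = true
[root] false OR true = true
Overall: true → funded

Funded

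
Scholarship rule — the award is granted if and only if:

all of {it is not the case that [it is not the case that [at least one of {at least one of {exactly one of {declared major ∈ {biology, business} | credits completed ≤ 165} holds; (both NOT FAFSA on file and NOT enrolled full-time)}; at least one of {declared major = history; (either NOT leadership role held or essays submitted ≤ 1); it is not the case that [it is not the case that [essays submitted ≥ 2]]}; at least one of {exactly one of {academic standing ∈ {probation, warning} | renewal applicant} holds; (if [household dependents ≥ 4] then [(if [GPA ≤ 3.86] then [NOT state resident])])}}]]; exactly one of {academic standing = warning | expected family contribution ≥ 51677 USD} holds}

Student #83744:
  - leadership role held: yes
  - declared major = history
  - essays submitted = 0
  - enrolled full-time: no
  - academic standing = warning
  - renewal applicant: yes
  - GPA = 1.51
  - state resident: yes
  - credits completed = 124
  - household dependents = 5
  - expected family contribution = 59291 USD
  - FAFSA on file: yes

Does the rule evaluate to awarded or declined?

Declined

Atomic conditions:
  declared major ∈ {biology, business}: history is not in the set → false
  credits completed ≤ 165: 124 ≤ 165 is true
  NOT FAFSA on file: yes → false
  NOT enrolled full-time: no → true
  declared major = history: history == history is true
  NOT leadership role held: yes → false
  essays submitted ≤ 1: 0 ≤ 1 is true
  essays submitted ≥ 2: 0 ≥ 2 is false
  academic standing ∈ {probation, warning}: warning is in the set → true
  renewal applicant: yes → true
  household dependents ≥ 4: 5 ≥ 4 is true
  GPA ≤ 3.86: 1.51 ≤ 3.86 is true
  NOT state resident: yes → false
  academic standing = warning: warning == warning is true
  expected family contribution ≥ 51677 USD: 59291 ≥ 51677 is true
Combine:
[1.1.1.1.1] exactly-one(false, true) = true
[1.1.1.1.2] false AND true = false
[1.1.1.1] true OR false = true
[1.1.1.2.2] false OR true = true
[1.1.1.2.3.1] NOT false = true
[1.1.1.2.3] NOT true = false
[1.1.1.2] true OR true OR false = true
[1.1.1.3.1] exactly-one(true, true) = false
[1.1.1.3.2.2] true → false = false
[1.1.1.3.2] true → false = false
[1.1.1.3] false OR false = false
[1.1.1] true OR true OR false = true
[1.1] NOT true = false
[1] NOT false = true
[2] exactly-one(true, true) = false
[root] true AND false = false
Overall: false → declined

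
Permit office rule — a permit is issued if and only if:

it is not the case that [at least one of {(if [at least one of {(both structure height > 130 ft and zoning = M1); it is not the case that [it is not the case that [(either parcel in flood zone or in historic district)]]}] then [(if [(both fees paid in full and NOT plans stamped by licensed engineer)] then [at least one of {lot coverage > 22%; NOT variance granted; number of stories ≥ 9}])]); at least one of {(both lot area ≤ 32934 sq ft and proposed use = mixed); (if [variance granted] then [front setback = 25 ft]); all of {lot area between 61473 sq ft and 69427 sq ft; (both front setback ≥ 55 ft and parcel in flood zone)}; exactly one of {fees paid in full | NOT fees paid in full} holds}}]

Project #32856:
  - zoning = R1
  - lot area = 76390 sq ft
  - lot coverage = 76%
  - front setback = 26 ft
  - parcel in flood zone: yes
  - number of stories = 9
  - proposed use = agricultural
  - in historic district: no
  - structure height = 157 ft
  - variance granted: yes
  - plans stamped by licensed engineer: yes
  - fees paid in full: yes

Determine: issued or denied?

Denied

Atomic conditions:
  structure height > 130 ft: 157 > 130 is true
  zoning = M1: R1 == M1 is false
  parcel in flood zone: yes → true
  in historic district: no → false
  fees paid in full: yes → true
  NOT plans stamped by licensed engineer: yes → false
  lot coverage > 22%: 76 > 22 is true
  NOT variance granted: yes → false
  number of stories ≥ 9: 9 ≥ 9 is true
  lot area ≤ 32934 sq ft: 76390 ≤ 32934 is false
  proposed use = mixed: agricultural == mixed is false
  variance granted: yes → true
  front setback = 25 ft: 26 == 25 is false
  lot area between 61473 sq ft and 69427 sq ft: 76390 in [61473, 69427] is false
  front setback ≥ 55 ft: 26 ≥ 55 is false
  NOT fees paid in full: yes → false
Combine:
[1.1.1.1] true AND false = false
[1.1.1.2.1.1] true OR false = true
[1.1.1.2.1] NOT true = false
[1.1.1.2] NOT false = true
[1.1.1] false OR true = true
[1.1.2.1] true AND false = false
[1.1.2.2] true OR false OR true = true
[1.1.2] false → true (antecedent false ⇒ implication holds) = true
[1.1] true → true = true
[1.2.1] false AND false = false
[1.2.2] true → false = false
[1.2.3.2] false AND true = false
[1.2.3] false AND false = false
[1.2.4] exactly-one(true, false) = true
[1.2] false OR false OR false OR true = true
[1] true OR true = true
[root] NOT true = false
Overall: false → denied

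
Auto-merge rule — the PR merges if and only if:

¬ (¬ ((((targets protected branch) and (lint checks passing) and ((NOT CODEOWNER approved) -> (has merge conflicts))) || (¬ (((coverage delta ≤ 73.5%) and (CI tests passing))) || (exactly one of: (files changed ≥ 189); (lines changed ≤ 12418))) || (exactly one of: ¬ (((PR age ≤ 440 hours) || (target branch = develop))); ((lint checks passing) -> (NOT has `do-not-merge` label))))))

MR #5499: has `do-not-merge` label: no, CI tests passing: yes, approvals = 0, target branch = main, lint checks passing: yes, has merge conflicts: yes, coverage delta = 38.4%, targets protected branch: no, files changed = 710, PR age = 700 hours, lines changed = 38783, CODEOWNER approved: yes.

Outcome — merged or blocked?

Merged

Atomic conditions:
  targets protected branch: no → false
  lint checks passing: yes → true
  NOT CODEOWNER approved: yes → false
  has merge conflicts: yes → true
  coverage delta ≤ 73.5%: 38.4 ≤ 73.5 is true
  CI tests passing: yes → true
  files changed ≥ 189: 710 ≥ 189 is true
  lines changed ≤ 12418: 38783 ≤ 12418 is false
  PR age ≤ 440 hours: 700 ≤ 440 is false
  target branch = develop: main == develop is false
  NOT has `do-not-merge` label: no → true
Combine:
[1.1.1.3] false → true (antecedent false ⇒ implication holds) = true
[1.1.1] false AND true AND true = false
[1.1.2.1.1] true AND true = true
[1.1.2.1] NOT true = false
[1.1.2.2] exactly-one(true, false) = true
[1.1.2] false OR true = true
[1.1.3.1.1] false OR false = false
[1.1.3.1] NOT false = true
[1.1.3.2] true → true = true
[1.1.3] exactly-one(true, true) = false
[1.1] false OR true OR false = true
[1] NOT true = false
[root] NOT false = true
Overall: true → merged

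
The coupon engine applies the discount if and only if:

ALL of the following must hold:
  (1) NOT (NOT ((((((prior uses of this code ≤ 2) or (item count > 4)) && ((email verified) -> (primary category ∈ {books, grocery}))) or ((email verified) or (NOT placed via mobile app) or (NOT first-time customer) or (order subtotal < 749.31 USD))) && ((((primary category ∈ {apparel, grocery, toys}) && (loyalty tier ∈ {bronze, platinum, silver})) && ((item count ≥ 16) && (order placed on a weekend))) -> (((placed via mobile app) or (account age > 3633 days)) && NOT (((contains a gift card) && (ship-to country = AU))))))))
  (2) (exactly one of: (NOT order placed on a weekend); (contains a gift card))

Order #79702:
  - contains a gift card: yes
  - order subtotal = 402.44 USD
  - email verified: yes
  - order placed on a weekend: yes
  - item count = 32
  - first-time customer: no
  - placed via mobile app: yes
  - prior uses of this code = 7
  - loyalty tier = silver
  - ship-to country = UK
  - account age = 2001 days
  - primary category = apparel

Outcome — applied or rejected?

Applied

Atomic conditions:
  prior uses of this code ≤ 2: 7 ≤ 2 is false
  item count > 4: 32 > 4 is true
  email verified: yes → true
  primary category ∈ {books, grocery}: apparel is not in the set → false
  NOT placed via mobile app: yes → false
  NOT first-time customer: no → true
  order subtotal < 749.31 USD: 402.44 < 749.31 is true
  primary category ∈ {apparel, grocery, toys}: apparel is in the set → true
  loyalty tier ∈ {bronze, platinum, silver}: silver is in the set → true
  item count ≥ 16: 32 ≥ 16 is true
  order placed on a weekend: yes → true
  placed via mobile app: yes → true
  account age > 3633 days: 2001 > 3633 is false
  contains a gift card: yes → true
  ship-to country = AU: UK == AU is false
  NOT order placed on a weekend: yes → false
Combine:
[1.1.1.1.1.1] false OR true = true
[1.1.1.1.1.2] true → false = false
[1.1.1.1.1] true AND false = false
[1.1.1.1.2] true OR false OR true OR true = true
[1.1.1.1] false OR true = true
[1.1.1.2.1.1] true AND true = true
[1.1.1.2.1.2] true AND true = true
[1.1.1.2.1] true AND true = true
[1.1.1.2.2.1] true OR false = true
[1.1.1.2.2.2.1] true AND false = false
[1.1.1.2.2.2] NOT false = true
[1.1.1.2.2] true AND true = true
[1.1.1.2] true → true = true
[1.1.1] true AND true = true
[1.1] NOT true = false
[1] NOT false = true
[2] exactly-one(false, true) = true
[root] true AND true = true
Overall: true → applied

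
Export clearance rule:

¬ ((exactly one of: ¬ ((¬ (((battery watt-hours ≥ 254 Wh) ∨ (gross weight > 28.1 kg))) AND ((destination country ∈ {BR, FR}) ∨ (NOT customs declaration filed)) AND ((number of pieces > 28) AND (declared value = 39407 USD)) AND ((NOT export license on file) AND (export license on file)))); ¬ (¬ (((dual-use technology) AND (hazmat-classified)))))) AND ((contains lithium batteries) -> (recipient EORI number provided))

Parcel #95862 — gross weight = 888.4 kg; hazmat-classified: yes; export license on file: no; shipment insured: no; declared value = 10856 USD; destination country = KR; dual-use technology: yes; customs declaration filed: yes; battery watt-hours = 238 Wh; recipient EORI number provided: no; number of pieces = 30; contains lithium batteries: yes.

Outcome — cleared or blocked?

Atomic conditions:
  battery watt-hours ≥ 254 Wh: 238 ≥ 254 is false
  gross weight > 28.1 kg: 888.4 > 28.1 is true
  destination country ∈ {BR, FR}: KR is not in the set → false
  NOT customs declaration filed: yes → false
  number of pieces > 28: 30 > 28 is true
  declared value = 39407 USD: 10856 == 39407 is false
  NOT export license on file: no → true
  export license on file: no → false
  dual-use technology: yes → true
  hazmat-classified: yes → true
  contains lithium batteries: yes → true
  recipient EORI number provided: no → false
Combine:
[1.1.1.1.1.1] false OR true = true
[1.1.1.1.1] NOT true = false
[1.1.1.1.2] false OR false = false
[1.1.1.1.3] true AND false = false
[1.1.1.1.4] true AND false = false
[1.1.1.1] false AND false AND false AND false = false
[1.1.1] NOT false = true
[1.1.2.1.1] true AND true = true
[1.1.2.1] NOT true = false
[1.1.2] NOT false = true
[1.1] exactly-one(true, true) = false
[1] NOT false = true
[2] true → false = false
[root] true AND false = false
Overall: false → blocked

Blocked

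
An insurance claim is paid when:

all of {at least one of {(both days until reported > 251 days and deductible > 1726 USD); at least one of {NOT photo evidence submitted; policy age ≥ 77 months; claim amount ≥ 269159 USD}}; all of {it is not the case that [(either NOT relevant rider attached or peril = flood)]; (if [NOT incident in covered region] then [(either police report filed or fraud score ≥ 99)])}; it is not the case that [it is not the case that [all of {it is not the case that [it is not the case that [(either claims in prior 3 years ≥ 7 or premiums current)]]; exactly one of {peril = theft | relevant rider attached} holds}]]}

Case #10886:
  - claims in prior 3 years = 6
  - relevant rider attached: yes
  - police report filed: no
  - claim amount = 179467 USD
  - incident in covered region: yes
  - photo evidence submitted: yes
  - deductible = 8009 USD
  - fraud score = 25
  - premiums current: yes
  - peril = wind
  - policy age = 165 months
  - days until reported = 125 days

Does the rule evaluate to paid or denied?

Atomic conditions:
  days until reported > 251 days: 125 > 251 is false
  deductible > 1726 USD: 8009 > 1726 is true
  NOT photo evidence submitted: yes → false
  policy age ≥ 77 months: 165 ≥ 77 is true
  claim amount ≥ 269159 USD: 179467 ≥ 269159 is false
  NOT relevant rider attached: yes → false
  peril = flood: wind == flood is false
  NOT incident in covered region: yes → false
  police report filed: no → false
  fraud score ≥ 99: 25 ≥ 99 is false
  claims in prior 3 years ≥ 7: 6 ≥ 7 is false
  premiums current: yes → true
  peril = theft: wind == theft is false
  relevant rider attached: yes → true
Combine:
[1.1] false AND true = false
[1.2] false OR true OR false = true
[1] false OR true = true
[2.1.1] false OR false = false
[2.1] NOT false = true
[2.2.2] false OR false = false
[2.2] false → false (antecedent false ⇒ implication holds) = true
[2] true AND true = true
[3.1.1.1.1.1] false OR true = true
[3.1.1.1.1] NOT true = false
[3.1.1.1] NOT false = true
[3.1.1.2] exactly-one(false, true) = true
[3.1.1] true AND true = true
[3.1] NOT true = false
[3] NOT false = true
[root] true AND true AND true = true
Overall: true → paid

Paid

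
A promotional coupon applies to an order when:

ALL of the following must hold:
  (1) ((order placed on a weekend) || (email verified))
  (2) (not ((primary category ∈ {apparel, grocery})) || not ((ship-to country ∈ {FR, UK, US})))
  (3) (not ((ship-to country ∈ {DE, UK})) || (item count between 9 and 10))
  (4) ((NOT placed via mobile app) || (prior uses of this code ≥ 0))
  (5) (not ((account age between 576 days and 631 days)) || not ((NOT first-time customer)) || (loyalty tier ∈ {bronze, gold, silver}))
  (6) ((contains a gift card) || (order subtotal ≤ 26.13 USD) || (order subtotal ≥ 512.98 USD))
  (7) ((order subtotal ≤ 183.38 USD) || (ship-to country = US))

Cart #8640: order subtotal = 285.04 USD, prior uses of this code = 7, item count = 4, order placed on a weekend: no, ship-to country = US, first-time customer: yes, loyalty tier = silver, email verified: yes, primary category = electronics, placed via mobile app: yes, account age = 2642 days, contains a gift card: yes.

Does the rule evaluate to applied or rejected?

Atomic conditions:
  order placed on a weekend: no → false
  email verified: yes → true
  primary category ∈ {apparel, grocery}: electronics is not in the set → false
  ship-to country ∈ {FR, UK, US}: US is in the set → true
  ship-to country ∈ {DE, UK}: US is not in the set → false
  item count between 9 and 10: 4 in [9, 10] is false
  NOT placed via mobile app: yes → false
  prior uses of this code ≥ 0: 7 ≥ 0 is true
  account age between 576 days and 631 days: 2642 in [576, 631] is false
  NOT first-time customer: yes → false
  loyalty tier ∈ {bronze, gold, silver}: silver is in the set → true
  contains a gift card: yes → true
  order subtotal ≤ 26.13 USD: 285.04 ≤ 26.13 is false
  order subtotal ≥ 512.98 USD: 285.04 ≥ 512.98 is false
  order subtotal ≤ 183.38 USD: 285.04 ≤ 183.38 is false
  ship-to country = US: US == US is true
Combine:
[1] false OR true = true
[2.1] NOT false = true
[2.2] NOT true = false
[2] true OR false = true
[3.1] NOT false = true
[3] true OR false = true
[4] false OR true = true
[5.1] NOT false = true
[5.2] NOT false = true
[5] true OR true OR true = true
[6] true OR false OR false = true
[7] false OR true = true
[root] true AND true AND true AND true AND true AND true AND true = true
Overall: true → applied

Applied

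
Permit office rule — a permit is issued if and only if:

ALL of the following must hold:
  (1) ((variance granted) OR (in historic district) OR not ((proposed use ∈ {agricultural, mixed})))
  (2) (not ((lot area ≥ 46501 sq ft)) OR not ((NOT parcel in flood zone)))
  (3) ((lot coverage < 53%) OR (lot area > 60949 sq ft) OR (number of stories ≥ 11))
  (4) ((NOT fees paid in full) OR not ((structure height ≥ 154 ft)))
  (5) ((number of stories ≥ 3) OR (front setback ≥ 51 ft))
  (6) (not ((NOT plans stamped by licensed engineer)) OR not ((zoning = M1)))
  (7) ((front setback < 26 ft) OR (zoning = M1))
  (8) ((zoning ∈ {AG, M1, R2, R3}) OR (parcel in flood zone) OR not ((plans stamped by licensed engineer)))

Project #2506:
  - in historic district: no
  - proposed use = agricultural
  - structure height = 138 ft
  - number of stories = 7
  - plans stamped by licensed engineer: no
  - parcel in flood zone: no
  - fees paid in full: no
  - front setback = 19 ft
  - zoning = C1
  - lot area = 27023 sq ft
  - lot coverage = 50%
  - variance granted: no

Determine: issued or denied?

Atomic conditions:
  variance granted: no → false
  in historic district: no → false
  proposed use ∈ {agricultural, mixed}: agricultural is in the set → true
  lot area ≥ 46501 sq ft: 27023 ≥ 46501 is false
  NOT parcel in flood zone: no → true
  lot coverage < 53%: 50 < 53 is true
  lot area > 60949 sq ft: 27023 > 60949 is false
  number of stories ≥ 11: 7 ≥ 11 is false
  NOT fees paid in full: no → true
  structure height ≥ 154 ft: 138 ≥ 154 is false
  number of stories ≥ 3: 7 ≥ 3 is true
  front setback ≥ 51 ft: 19 ≥ 51 is false
  NOT plans stamped by licensed engineer: no → true
  zoning = M1: C1 == M1 is false
  front setback < 26 ft: 19 < 26 is true
  zoning ∈ {AG, M1, R2, R3}: C1 is not in the set → false
  parcel in flood zone: no → false
  plans stamped by licensed engineer: no → false
Combine:
[1.3] NOT true = false
[1] false OR false OR false = false
[2.1] NOT false = true
[2.2] NOT true = false
[2] true OR false = true
[3] true OR false OR false = true
[4.2] NOT false = true
[4] true OR true = true
[5] true OR false = true
[6.1] NOT true = false
[6.2] NOT false = true
[6] false OR true = true
[7] true OR false = true
[8.3] NOT false = true
[8] false OR false OR true = true
[root] false AND true AND true AND true AND true AND true AND true AND true = false
Overall: false → denied

Denied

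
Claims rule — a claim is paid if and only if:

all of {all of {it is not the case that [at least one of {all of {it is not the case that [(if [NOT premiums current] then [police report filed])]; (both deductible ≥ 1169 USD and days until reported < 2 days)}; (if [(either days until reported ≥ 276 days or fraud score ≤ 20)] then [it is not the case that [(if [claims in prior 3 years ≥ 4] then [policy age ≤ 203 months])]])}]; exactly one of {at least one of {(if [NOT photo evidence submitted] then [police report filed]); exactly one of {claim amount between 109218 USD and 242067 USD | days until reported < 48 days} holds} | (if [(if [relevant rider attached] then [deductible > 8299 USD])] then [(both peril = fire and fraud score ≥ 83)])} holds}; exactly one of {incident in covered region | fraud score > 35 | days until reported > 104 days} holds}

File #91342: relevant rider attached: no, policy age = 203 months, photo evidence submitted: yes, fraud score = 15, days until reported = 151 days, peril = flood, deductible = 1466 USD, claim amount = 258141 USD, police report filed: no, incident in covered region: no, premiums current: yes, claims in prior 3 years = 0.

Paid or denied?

Paid

Atomic conditions:
  NOT premiums current: yes → false
  police report filed: no → false
  deductible ≥ 1169 USD: 1466 ≥ 1169 is true
  days until reported < 2 days: 151 < 2 is false
  days until reported ≥ 276 days: 151 ≥ 276 is false
  fraud score ≤ 20: 15 ≤ 20 is true
  claims in prior 3 years ≥ 4: 0 ≥ 4 is false
  policy age ≤ 203 months: 203 ≤ 203 is true
  NOT photo evidence submitted: yes → false
  claim amount between 109218 USD and 242067 USD: 258141 in [109218, 242067] is false
  days until reported < 48 days: 151 < 48 is false
  relevant rider attached: no → false
  deductible > 8299 USD: 1466 > 8299 is false
  peril = fire: flood == fire is false
  fraud score ≥ 83: 15 ≥ 83 is false
  incident in covered region: no → false
  fraud score > 35: 15 > 35 is false
  days until reported > 104 days: 151 > 104 is true
Combine:
[1.1.1.1.1.1] false → false (antecedent false ⇒ implication holds) = true
[1.1.1.1.1] NOT true = false
[1.1.1.1.2] true AND false = false
[1.1.1.1] false AND false = false
[1.1.1.2.1] false OR true = true
[1.1.1.2.2.1] false → true (antecedent false ⇒ implication holds) = true
[1.1.1.2.2] NOT true = false
[1.1.1.2] true → false = false
[1.1.1] false OR false = false
[1.1] NOT false = true
[1.2.1.1] false → false (antecedent false ⇒ implication holds) = true
[1.2.1.2] exactly-one(false, false) = false
[1.2.1] true OR false = true
[1.2.2.1] false → false (antecedent false ⇒ implication holds) = true
[1.2.2.2] false AND false = false
[1.2.2] true → false = false
[1.2] exactly-one(true, false) = true
[1] true AND true = true
[2] exactly-one(false, false, true) = true
[root] true AND true = true
Overall: true → paid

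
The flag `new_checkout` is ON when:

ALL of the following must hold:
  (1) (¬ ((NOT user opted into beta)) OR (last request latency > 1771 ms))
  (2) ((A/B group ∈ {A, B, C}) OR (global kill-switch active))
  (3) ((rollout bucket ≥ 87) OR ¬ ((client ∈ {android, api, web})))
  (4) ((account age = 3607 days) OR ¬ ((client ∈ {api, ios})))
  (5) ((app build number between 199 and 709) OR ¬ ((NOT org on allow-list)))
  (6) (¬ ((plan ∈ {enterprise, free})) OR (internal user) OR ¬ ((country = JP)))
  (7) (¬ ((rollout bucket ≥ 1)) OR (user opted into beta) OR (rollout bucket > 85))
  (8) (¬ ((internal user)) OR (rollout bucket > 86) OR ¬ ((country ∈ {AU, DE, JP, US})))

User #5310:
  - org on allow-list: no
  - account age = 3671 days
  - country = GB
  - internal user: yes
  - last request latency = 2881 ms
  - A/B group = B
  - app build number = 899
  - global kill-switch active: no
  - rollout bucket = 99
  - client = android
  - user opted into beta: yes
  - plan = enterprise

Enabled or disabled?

Atomic conditions:
  NOT user opted into beta: yes → false
  last request latency > 1771 ms: 2881 > 1771 is true
  A/B group ∈ {A, B, C}: B is in the set → true
  global kill-switch active: no → false
  rollout bucket ≥ 87: 99 ≥ 87 is true
  client ∈ {android, api, web}: android is in the set → true
  account age = 3607 days: 3671 == 3607 is false
  client ∈ {api, ios}: android is not in the set → false
  app build number between 199 and 709: 899 in [199, 709] is false
  NOT org on allow-list: no → true
  plan ∈ {enterprise, free}: enterprise is in the set → true
  internal user: yes → true
  country = JP: GB == JP is false
  rollout bucket ≥ 1: 99 ≥ 1 is true
  user opted into beta: yes → true
  rollout bucket > 85: 99 > 85 is true
  rollout bucket > 86: 99 > 86 is true
  country ∈ {AU, DE, JP, US}: GB is not in the set → false
Combine:
[1.1] NOT false = true
[1] true OR true = true
[2] true OR false = true
[3.2] NOT true = false
[3] true OR false = true
[4.2] NOT false = true
[4] false OR true = true
[5.2] NOT true = false
[5] false OR false = false
[6.1] NOT true = false
[6.3] NOT false = true
[6] false OR true OR true = true
[7.1] NOT true = false
[7] false OR true OR true = true
[8.1] NOT true = false
[8.3] NOT false = true
[8] false OR true OR true = true
[root] true AND true AND true AND true AND false AND true AND true AND true = false
Overall: false → disabled

Disabled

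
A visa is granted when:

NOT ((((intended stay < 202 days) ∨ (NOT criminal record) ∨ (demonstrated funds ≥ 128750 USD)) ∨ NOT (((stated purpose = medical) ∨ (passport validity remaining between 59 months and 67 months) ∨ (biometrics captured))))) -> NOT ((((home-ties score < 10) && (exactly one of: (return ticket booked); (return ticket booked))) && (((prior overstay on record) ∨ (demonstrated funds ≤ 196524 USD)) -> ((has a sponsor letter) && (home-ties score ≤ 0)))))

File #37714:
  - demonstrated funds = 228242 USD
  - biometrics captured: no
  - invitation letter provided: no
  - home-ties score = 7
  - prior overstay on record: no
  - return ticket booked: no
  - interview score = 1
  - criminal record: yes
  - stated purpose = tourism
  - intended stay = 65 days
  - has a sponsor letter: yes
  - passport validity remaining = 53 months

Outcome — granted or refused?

Atomic conditions:
  intended stay < 202 days: 65 < 202 is true
  NOT criminal record: yes → false
  demonstrated funds ≥ 128750 USD: 228242 ≥ 128750 is true
  stated purpose = medical: tourism == medical is false
  passport validity remaining between 59 months and 67 months: 53 in [59, 67] is false
  biometrics captured: no → false
  home-ties score < 10: 7 < 10 is true
  return ticket booked: no → false
  prior overstay on record: no → false
  demonstrated funds ≤ 196524 USD: 228242 ≤ 196524 is false
  has a sponsor letter: yes → true
  home-ties score ≤ 0: 7 ≤ 0 is false
Combine:
[1.1.1] true OR false OR true = true
[1.1.2.1] false OR false OR false = false
[1.1.2] NOT false = true
[1.1] true OR true = true
[1] NOT true = false
[2.1.1.2] exactly-one(false, false) = false
[2.1.1] true AND false = false
[2.1.2.1] false OR false = false
[2.1.2.2] true AND false = false
[2.1.2] false → false (antecedent false ⇒ implication holds) = true
[2.1] false AND true = false
[2] NOT false = true
[root] false → true (antecedent false ⇒ implication holds) = true
Overall: true → granted

Granted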